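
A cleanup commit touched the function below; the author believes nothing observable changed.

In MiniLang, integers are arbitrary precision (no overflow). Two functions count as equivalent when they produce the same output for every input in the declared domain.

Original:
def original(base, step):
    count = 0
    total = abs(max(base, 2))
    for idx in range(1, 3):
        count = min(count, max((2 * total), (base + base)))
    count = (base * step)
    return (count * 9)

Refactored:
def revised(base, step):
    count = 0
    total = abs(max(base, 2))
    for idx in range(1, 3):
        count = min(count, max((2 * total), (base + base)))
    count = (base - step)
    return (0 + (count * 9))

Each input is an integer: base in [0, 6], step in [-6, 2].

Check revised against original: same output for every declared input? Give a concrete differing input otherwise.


base=0, step=-6 yields 0 from original but 54 from revised.
verdict: not equivalent; witness: base=0, step=-6


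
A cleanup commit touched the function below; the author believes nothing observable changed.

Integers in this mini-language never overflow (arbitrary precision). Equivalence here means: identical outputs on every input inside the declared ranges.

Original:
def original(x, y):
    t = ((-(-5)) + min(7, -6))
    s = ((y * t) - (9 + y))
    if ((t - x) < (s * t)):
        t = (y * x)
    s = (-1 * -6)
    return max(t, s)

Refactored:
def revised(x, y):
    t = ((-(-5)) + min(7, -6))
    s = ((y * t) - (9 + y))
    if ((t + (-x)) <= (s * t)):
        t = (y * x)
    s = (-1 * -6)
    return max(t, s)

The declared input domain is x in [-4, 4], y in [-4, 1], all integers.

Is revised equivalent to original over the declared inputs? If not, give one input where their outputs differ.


On input x=-4, y=-3, original returns 6 while revised returns 12.
verdict: not equivalent; witness: x=-4, y=-3


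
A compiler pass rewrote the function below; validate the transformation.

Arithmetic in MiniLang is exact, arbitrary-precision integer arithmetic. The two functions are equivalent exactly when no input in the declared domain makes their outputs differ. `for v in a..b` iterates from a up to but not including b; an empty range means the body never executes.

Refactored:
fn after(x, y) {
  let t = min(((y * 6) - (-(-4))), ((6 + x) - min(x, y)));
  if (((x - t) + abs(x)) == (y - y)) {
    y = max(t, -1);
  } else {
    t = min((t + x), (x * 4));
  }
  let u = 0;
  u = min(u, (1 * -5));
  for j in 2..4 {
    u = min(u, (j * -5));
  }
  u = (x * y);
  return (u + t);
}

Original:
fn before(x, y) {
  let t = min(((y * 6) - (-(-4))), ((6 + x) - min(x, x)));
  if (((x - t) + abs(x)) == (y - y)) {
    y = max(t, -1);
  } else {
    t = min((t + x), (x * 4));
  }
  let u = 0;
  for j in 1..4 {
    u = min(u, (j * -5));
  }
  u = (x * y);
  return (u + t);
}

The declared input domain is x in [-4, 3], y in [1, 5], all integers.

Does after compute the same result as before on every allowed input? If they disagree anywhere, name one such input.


On input x=3, y=2, before returns 24 while after returns 16.
verdict: not equivalent; witness: x=3, y=2


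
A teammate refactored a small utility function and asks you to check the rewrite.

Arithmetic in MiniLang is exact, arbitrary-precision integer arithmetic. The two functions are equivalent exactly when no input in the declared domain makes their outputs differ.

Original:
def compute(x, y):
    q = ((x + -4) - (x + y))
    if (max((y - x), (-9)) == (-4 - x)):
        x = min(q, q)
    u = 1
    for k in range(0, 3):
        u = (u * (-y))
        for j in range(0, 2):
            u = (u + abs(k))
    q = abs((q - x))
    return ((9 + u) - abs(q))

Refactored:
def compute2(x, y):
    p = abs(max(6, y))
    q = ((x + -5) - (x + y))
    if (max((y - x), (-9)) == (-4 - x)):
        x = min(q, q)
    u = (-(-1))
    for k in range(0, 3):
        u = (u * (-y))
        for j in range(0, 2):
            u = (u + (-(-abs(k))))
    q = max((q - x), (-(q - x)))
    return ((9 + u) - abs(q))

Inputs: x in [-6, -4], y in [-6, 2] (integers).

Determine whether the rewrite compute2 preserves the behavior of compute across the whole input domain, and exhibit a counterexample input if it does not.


These are not equivalent — on x=-6, y=-6 the outputs split (233 vs 234).
compute: q=2, then (max((y - x), (-9)) == (-4 - x)) is false, then u=1, then (k=0), then u=6, then (j=0), then u=6, then (j=1), then u=6, then (k=1), then u=36, then (j=0), then u=37, then (j=1), then u=38, then (k=2), then u=228, then (j=0), then u=230, then (j=1), then u=232, then q=8, then returns 233
compute2: p=6, then q=1, then (max((y - x), (-9)) == (-4 - x)) is false, then u=1, then (k=0), then u=6, then (j=0), then u=6, then (j=1), then u=6, then (k=1), then u=36, then (j=0), then u=37, then (j=1), then u=38, then (k=2), then u=228, then (j=0), then u=230, then (j=1), then u=232, then q=7, then returns 234
verdict: not equivalent; witness: x=-6, y=-6


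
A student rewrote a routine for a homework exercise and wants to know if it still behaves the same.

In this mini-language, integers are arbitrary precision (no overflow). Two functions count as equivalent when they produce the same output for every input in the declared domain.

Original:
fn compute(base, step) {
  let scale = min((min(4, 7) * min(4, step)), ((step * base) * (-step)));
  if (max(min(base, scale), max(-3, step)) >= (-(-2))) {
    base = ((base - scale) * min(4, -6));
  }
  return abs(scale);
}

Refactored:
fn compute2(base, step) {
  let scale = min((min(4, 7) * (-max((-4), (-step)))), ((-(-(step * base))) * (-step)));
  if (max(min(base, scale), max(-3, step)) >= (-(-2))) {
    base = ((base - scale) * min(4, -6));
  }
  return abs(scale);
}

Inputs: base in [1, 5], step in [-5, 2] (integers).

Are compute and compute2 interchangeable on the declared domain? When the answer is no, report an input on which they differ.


The two versions differ — the changes include min/max/abs usage differs.
As a probe, take base=3, step=0: compute runs scale := 0 | (max(min(base, scale), max(-3, step)) >= (-(-2))): false | result 0; compute2 runs scale := 0 | (max(min(base, scale), max(-3, step)) >= (-(-2))): false | result 0; both end at 0.
Sweeping the whole domain (40 inputs) finds no disagreement.
verdict: equivalent


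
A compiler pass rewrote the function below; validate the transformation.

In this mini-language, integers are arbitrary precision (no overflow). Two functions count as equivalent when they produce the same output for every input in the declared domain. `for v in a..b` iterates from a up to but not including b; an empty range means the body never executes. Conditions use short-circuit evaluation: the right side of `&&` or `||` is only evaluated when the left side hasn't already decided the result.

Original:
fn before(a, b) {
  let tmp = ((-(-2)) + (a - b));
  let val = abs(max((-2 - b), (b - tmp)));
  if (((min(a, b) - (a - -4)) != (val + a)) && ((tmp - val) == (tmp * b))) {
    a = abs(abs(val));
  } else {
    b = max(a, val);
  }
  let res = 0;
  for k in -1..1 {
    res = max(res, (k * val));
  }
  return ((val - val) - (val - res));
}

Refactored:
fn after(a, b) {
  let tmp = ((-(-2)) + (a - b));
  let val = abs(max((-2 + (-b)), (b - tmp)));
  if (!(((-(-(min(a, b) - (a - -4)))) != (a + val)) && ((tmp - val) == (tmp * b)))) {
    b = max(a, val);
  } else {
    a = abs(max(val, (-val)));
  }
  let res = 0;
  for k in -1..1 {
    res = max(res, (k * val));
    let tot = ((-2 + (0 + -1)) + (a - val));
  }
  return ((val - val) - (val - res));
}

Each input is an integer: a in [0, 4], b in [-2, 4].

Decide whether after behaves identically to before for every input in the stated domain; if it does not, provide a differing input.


This is a faithful refactor — statement counts differ, and local variable names differ, and min/max/abs usage differs, and constant usage differs, and boolean connective usage differs, and arithmetic usage differs, but the computed results match everywhere.
As a probe, take a=4, b=4: before runs tmp = 2; val = 2; (((min(a, b) - (a - -4)) != (val + a)) && ((tmp - val) == (tmp * b))) -> false; b = 4; res = 0; [k=-1]; res = 0; [k=0]; res = 0; return -2; after runs tmp = 2; val = 2; (!(((-(-(min(a, b) - (a - -4)))) != (a + val)) && ((tmp - val) == (tmp * b)))) -> true; b = 4; res = 0; [k=-1]; res = 0; tot = -1; [k=0]; res = 0; tot = -1; return -2; both end at -2.
Across all 35 domain points the two functions coincide.
verdict: equivalent


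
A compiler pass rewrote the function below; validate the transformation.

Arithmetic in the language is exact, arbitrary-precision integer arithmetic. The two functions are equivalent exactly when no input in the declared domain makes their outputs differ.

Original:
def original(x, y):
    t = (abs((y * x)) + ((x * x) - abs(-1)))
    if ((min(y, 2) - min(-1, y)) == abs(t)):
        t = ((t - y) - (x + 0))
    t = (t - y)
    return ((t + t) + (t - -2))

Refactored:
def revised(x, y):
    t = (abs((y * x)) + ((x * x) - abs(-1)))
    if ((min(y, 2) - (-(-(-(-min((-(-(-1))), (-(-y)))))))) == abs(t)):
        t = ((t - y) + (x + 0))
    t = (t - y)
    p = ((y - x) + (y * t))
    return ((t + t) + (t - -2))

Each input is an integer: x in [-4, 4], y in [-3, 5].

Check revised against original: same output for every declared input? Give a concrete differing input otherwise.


At x=-1, y=3: original gives -4, revised gives -10.
verdict: not equivalent; witness: x=-1, y=3


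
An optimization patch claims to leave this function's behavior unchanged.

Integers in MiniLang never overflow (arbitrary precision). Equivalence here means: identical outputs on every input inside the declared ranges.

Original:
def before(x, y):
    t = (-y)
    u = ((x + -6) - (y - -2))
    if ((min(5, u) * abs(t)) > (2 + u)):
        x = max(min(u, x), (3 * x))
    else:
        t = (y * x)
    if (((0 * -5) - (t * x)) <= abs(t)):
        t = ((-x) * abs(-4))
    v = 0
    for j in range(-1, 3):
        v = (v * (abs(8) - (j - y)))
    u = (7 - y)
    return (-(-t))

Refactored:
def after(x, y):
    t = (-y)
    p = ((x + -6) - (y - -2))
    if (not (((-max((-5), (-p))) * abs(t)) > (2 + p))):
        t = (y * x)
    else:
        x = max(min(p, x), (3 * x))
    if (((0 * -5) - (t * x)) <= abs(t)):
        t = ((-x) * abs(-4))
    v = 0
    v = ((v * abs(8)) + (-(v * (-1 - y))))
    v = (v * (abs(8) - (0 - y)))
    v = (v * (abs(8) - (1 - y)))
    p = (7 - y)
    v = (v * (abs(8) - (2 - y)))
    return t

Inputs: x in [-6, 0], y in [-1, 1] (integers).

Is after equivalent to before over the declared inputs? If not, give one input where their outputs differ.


Differences: boolean connective usage differs; loop structure differs; constant usage differs; min/max/abs usage differs; arithmetic usage differs; local variable names differ; statement counts differ — yet all 21 inputs agree.
verdict: equivalent


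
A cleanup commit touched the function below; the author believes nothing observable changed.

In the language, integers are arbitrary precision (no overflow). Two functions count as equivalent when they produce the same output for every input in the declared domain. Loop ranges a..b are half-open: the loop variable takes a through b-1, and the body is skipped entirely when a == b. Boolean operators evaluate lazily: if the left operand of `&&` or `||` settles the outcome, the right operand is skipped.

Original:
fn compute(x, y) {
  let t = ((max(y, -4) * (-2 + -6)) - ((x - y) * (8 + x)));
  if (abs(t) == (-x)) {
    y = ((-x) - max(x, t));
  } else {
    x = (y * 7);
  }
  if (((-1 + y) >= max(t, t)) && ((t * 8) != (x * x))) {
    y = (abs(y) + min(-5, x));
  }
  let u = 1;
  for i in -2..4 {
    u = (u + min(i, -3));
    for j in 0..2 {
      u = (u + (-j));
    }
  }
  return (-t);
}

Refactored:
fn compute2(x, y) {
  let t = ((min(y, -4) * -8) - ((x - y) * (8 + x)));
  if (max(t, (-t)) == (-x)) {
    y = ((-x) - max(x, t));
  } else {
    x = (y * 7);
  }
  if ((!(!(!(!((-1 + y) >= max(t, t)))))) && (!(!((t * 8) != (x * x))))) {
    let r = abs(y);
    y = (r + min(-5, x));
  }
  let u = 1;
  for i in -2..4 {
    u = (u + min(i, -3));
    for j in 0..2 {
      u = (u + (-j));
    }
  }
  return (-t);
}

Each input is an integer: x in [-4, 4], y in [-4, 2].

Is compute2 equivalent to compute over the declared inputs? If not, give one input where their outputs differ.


Consider the input x=-4, y=-3.
compute: t = 28; (abs(t) == (-x)) -> false; x = -21; (((-1 + y) >= max(t, t)) && ((t * 8) != (x * x))) -> false; u = 1; [i=-2]; u = -2; [j=0]; u = -2; [j=1]; u = -3; [i=-1]; u = -6; [j=0]; u = -6; [j=1]; u = -7; [i=0]; u = -10; [j=0]; u = -10; [j=1]; u = -11; [i=1]; u = -14; [j=0]; u = -14; [j=1]; u = -15; [i=2]; u = -18; [j=0]; u = -18; [j=1]; u = -19; [i=3]; u = -22; [j=0]; u = -22; [j=1]; u = -23; return -28
compute2: t = 36; (max(t, (-t)) == (-x)) -> false; x = -21; ((!(!(!(!((-1 + y) >= max(t, t)))))) && (!(!((t * 8) != (x * x))))) -> false; u = 1; [i=-2]; u = -2; [j=0]; u = -2; [j=1]; u = -3; [i=-1]; u = -6; [j=0]; u = -6; [j=1]; u = -7; [i=0]; u = -10; [j=0]; u = -10; [j=1]; u = -11; [i=1]; u = -14; [j=0]; u = -14; [j=1]; u = -15; [i=2]; u = -18; [j=0]; u = -18; [j=1]; u = -19; [i=3]; u = -22; [j=0]; u = -22; [j=1]; u = -23; return -36
-28 vs -36 — the two versions disagree here.
verdict: not equivalent; witness: x=-4, y=-3


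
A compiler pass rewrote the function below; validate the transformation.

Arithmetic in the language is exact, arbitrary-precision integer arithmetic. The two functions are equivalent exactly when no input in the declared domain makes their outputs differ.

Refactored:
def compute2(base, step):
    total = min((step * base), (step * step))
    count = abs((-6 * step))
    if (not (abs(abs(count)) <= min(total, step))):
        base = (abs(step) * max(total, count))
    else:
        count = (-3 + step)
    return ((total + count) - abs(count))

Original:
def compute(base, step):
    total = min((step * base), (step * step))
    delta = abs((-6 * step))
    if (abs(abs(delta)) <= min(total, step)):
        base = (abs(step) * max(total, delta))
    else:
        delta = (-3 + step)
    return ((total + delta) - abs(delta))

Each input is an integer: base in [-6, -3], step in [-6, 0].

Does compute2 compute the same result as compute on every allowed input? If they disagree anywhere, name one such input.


Consider the input base=-6, step=-6.
compute: total = 36; delta = 36; (abs(abs(delta)) <= min(total, step)) -> false; delta = -9; return 18
compute2: total = 36; count = 36; (not (abs(abs(count)) <= min(total, step))) -> true; base = 216; return 36
18 and 36 differ, so these are not the same function on this domain.
verdict: not equivalent; witness: base=-6, step=-6


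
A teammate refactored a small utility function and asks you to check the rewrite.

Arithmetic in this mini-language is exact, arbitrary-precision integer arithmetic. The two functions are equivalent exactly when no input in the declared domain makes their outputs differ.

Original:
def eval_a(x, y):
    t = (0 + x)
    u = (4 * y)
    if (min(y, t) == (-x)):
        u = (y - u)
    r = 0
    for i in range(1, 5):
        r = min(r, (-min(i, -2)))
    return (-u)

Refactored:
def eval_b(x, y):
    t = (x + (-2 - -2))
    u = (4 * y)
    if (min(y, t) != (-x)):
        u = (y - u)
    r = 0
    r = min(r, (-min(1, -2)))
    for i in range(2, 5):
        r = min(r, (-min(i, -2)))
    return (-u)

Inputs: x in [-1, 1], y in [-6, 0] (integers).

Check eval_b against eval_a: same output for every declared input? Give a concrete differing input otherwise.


The rewrite breaks on x=-1, y=-6, where the results are 24 and -18.
eval_a: t becomes -1; next u becomes -24; next (min(y, t) == (-x)) evaluates to false; next r becomes 0; next at i=1:; next r becomes 0; next at i=2:; next r becomes 0; next at i=3:; next r becomes 0; next at i=4:; next r becomes 0; next final value 24
eval_b: t becomes -1; next u becomes -24; next (min(y, t) != (-x)) evaluates to true; next u becomes 18; next r becomes 0; next r becomes 0; next at i=2:; next r becomes 0; next at i=3:; next r becomes 0; next at i=4:; next r becomes 0; next final value -18
verdict: not equivalent; witness: x=-1, y=-6


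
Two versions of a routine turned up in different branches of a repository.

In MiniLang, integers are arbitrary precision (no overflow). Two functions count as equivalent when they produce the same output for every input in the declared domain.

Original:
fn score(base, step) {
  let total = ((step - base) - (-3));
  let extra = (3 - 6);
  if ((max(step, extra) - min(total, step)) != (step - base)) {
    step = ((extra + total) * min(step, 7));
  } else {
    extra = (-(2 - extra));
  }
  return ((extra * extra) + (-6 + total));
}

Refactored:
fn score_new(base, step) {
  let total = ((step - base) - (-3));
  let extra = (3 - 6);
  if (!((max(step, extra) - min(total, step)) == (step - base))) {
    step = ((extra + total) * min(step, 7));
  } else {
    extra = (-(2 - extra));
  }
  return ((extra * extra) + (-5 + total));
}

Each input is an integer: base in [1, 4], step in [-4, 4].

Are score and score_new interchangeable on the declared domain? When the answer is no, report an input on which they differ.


On input base=1, step=-4, score returns 1 while score_new returns 2.
verdict: not equivalent; witness: base=1, step=-4


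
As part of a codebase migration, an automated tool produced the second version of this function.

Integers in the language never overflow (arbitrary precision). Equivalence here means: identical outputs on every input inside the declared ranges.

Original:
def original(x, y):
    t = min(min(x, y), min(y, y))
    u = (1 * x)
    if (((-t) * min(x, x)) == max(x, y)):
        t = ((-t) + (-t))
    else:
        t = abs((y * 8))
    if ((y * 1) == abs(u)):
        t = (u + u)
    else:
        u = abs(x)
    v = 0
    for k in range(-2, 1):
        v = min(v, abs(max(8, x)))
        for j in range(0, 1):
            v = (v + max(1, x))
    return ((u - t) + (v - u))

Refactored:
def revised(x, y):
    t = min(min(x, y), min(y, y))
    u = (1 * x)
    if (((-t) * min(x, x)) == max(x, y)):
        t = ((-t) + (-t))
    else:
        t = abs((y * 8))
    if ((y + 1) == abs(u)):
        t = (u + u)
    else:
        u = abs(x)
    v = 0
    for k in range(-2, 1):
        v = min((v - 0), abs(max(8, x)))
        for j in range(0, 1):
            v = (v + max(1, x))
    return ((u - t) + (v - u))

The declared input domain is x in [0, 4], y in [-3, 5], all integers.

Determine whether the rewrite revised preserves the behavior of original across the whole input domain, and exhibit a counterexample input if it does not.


Not equivalent: x=0, y=-1 separates them (1 vs 3).
original: t = -1; u = 0; (((-t) * min(x, x)) == max(x, y)) -> true; t = 2; ((y * 1) == abs(u)) -> false; u = 0; v = 0; [k=-2]; v = 0; [j=0]; v = 1; [k=-1]; v = 1; [j=0]; v = 2; [k=0]; v = 2; [j=0]; v = 3; return 1
revised: t = -1; u = 0; (((-t) * min(x, x)) == max(x, y)) -> true; t = 2; ((y + 1) == abs(u)) -> true; t = 0; v = 0; [k=-2]; v = 0; [j=0]; v = 1; [k=-1]; v = 1; [j=0]; v = 2; [k=0]; v = 2; [j=0]; v = 3; return 3
verdict: not equivalent; witness: x=0, y=-1


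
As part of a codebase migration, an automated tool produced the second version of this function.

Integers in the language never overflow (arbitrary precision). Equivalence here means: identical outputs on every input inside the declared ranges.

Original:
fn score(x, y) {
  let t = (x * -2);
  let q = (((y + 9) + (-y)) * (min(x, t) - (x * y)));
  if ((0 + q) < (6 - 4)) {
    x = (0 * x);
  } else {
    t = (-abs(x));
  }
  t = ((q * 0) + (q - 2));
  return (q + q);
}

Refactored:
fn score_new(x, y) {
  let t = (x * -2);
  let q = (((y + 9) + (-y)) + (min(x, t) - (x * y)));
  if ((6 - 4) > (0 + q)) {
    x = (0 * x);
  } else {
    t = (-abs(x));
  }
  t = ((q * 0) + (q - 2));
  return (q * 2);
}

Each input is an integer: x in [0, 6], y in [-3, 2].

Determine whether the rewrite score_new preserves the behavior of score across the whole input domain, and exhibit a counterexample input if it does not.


Try x=0, y=-3.
score: t=0, then q=0, then ((0 + q) < (6 - 4)) is true, then x=0, then t=-2, then returns 0
score_new: t=0, then q=9, then ((6 - 4) > (0 + q)) is false, then t=0, then t=7, then returns 18
0 against 18: the behavior changed.
verdict: not equivalent; witness: x=0, y=-3


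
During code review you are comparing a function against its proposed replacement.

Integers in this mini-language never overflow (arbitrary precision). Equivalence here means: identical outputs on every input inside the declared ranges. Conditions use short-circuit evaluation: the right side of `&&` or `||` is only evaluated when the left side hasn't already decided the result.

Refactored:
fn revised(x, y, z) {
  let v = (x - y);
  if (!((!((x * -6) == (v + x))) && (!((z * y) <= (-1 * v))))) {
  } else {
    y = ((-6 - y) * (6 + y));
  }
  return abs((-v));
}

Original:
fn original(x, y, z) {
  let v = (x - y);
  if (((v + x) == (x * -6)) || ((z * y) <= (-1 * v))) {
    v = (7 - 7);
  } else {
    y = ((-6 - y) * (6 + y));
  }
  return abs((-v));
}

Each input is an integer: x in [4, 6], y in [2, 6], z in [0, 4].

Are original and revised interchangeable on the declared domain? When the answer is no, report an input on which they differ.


These are not equivalent — on x=4, y=5, z=0 the outputs split (0 vs 1).
original: v = -1; (((v + x) == (x * -6)) || ((z * y) <= (-1 * v))) -> true; v = 0; return 0
revised: v = -1; (!((!((x * -6) == (v + x))) && (!((z * y) <= (-1 * v))))) -> true; return 1
verdict: not equivalent; witness: x=4, y=5, z=0


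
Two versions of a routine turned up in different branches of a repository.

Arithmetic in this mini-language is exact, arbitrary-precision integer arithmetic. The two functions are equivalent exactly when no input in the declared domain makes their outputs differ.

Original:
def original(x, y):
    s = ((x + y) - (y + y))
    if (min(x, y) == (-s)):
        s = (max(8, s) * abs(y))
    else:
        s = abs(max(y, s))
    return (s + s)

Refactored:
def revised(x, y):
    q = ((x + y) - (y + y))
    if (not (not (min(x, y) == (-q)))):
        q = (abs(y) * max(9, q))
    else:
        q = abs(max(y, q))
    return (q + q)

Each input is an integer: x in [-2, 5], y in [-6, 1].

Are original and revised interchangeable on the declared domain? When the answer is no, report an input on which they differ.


There is a counterexample at x=0, y=-6: 96 on one side, 108 on the other.
original: s becomes 6; next (min(x, y) == (-s)) evaluates to true; next s becomes 48; next final value 96
revised: q becomes 6; next (not (not (min(x, y) == (-q)))) evaluates to true; next q becomes 54; next final value 108
verdict: not equivalent; witness: x=0, y=-6


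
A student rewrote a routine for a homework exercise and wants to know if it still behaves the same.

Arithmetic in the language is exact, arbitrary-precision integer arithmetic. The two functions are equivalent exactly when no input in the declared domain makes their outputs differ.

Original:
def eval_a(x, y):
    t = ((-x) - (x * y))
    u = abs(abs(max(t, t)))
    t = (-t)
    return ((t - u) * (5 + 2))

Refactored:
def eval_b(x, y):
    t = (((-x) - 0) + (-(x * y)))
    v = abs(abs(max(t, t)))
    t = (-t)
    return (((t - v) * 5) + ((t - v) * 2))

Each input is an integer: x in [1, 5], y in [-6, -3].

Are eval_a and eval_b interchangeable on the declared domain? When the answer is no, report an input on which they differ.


Differences: arithmetic usage differs, plus local variable names differ, plus constant usage differs — yet all 20 inputs agree.
verdict: equivalent


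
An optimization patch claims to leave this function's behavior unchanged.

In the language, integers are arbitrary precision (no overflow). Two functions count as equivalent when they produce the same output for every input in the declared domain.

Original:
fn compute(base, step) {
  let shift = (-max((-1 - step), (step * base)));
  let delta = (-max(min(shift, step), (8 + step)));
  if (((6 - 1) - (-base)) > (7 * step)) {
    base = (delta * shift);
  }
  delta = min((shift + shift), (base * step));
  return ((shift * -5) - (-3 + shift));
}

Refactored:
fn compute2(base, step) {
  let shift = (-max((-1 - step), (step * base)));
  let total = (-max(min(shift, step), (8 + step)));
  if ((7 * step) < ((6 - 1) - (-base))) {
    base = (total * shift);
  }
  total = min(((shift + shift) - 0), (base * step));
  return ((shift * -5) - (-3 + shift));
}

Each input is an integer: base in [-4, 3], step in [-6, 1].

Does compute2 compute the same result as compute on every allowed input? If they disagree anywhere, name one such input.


Side by side, the visible changes include: constant usage differs, plus comparison usage differs, plus local variable names differ, plus arithmetic usage differs.
As a probe, take base=0, step=-1: compute runs shift := 0 | delta := -7 | (((6 - 1) - (-base)) > (7 * step)): true | base := 0 | delta := 0 | result 3; compute2 runs shift := 0 | total := -7 | ((7 * step) < ((6 - 1) - (-base))): true | base := 0 | total := 0 | result 3; both end at 3.
Checked all 64 inputs in the declared domain: the outputs agree on every one.
verdict: equivalent


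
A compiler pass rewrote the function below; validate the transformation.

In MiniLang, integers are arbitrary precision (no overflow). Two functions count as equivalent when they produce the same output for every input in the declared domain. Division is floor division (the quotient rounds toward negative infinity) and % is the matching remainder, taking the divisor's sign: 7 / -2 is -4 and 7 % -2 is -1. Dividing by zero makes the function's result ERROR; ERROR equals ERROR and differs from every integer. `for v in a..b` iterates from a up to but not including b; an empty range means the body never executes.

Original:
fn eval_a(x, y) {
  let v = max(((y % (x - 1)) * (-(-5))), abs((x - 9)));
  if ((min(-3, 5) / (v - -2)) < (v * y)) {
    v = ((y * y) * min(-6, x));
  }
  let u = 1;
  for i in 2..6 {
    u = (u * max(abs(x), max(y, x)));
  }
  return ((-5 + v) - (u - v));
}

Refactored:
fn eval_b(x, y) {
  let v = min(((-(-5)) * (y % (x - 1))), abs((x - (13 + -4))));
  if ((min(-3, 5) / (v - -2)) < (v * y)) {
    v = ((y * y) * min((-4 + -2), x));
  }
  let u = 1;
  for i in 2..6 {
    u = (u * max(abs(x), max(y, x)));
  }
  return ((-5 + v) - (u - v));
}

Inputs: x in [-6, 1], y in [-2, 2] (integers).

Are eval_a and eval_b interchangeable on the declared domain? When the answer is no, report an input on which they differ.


Consider the input x=-6, y=-2.
eval_a: v=15, then ((min(-3, 5) / (v - -2)) < (v * y)) is false, then u=1, then (i=2), then u=6, then (i=3), then u=36, then (i=4), then u=216, then (i=5), then u=1296, then returns -1271
eval_b: v=-10, then ((min(-3, 5) / (v - -2)) < (v * y)) is true, then v=-24, then u=1, then (i=2), then u=6, then (i=3), then u=36, then (i=4), then u=216, then (i=5), then u=1296, then returns -1349
-1271 and -1349 differ, so these are not the same function on this domain.
verdict: not equivalent; witness: x=-6, y=-2


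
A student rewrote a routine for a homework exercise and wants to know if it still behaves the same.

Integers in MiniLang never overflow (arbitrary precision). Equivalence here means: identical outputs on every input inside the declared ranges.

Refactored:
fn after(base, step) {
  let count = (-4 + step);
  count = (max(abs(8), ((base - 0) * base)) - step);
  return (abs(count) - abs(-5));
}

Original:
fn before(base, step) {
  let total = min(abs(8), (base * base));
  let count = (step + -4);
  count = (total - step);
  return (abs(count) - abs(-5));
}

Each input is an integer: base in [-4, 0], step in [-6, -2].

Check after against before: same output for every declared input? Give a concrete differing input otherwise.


There is a counterexample at base=-4, step=-6: 9 on one side, 17 on the other.
before: total = 8; count = -10; count = 14; return 9
after: count = -10; count = 22; return 17
verdict: not equivalent; witness: base=-4, step=-6


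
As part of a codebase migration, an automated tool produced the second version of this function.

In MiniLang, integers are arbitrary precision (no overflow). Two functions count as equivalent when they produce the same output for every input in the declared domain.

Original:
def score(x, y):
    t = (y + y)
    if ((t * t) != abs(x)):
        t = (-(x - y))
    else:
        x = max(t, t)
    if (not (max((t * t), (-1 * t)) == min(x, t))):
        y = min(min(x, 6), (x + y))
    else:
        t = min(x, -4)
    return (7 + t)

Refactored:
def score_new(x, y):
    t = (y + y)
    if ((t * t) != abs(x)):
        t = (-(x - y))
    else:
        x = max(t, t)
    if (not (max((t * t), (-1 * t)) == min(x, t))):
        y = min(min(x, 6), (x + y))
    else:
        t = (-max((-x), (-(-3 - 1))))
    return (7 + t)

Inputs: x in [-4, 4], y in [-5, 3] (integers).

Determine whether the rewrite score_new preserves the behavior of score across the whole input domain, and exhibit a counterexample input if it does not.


Changes here: min/max/abs usage differs, and arithmetic usage differs, and constant usage differs; the full 81-point sweep finds no disagreement.
verdict: equivalent


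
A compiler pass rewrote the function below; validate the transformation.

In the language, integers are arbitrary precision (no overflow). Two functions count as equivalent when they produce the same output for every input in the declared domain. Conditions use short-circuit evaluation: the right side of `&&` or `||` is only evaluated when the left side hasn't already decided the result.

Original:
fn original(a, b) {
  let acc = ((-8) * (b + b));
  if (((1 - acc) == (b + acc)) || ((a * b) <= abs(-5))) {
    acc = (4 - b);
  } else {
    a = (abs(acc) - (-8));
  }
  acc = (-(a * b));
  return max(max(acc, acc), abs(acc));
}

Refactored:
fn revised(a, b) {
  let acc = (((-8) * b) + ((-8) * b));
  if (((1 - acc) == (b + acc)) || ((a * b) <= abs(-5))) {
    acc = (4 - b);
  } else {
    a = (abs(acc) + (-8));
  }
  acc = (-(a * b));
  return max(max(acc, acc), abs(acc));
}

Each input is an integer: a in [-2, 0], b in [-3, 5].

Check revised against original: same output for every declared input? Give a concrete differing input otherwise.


Evaluate both at a=-2, b=-3.
original: acc := 48 | (((1 - acc) == (b + acc)) || ((a * b) <= abs(-5))): false | a := 56 | acc := 168 | result 168
revised: acc := 48 | (((1 - acc) == (b + acc)) || ((a * b) <= abs(-5))): false | a := 40 | acc := 120 | result 120
168 against 120: the behavior changed.
verdict: not equivalent; witness: a=-2, b=-3


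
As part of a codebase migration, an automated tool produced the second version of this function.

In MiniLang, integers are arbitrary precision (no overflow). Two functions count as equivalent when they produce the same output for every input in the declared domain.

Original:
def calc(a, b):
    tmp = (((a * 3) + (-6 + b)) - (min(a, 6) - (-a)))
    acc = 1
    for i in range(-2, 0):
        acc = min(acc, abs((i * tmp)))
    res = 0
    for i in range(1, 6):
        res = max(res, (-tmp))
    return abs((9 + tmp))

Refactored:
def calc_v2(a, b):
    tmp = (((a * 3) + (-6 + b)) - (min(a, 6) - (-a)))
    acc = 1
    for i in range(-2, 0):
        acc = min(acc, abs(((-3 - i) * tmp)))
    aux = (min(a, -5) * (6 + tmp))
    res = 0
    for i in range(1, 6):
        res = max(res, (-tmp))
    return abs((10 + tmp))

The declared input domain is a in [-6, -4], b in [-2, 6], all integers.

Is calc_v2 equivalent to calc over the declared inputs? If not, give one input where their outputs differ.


At a=-6, b=-2: calc gives 5, calc_v2 gives 4.
verdict: not equivalent; witness: a=-6, b=-2


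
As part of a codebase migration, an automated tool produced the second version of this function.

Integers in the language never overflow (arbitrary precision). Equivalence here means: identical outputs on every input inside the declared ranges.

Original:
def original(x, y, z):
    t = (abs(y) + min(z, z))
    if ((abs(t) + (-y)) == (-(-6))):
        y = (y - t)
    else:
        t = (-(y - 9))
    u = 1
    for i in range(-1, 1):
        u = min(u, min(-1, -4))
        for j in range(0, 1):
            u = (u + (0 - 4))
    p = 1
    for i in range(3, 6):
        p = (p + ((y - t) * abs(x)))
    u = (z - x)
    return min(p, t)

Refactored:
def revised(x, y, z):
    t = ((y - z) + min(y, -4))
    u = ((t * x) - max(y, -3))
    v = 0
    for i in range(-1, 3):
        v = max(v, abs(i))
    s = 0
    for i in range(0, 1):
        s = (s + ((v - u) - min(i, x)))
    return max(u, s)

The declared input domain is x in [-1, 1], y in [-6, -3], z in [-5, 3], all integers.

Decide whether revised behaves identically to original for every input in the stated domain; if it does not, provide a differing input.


Input x=-1, y=-6, z=-5: -62 from original versus 10 from revised.
verdict: not equivalent; witness: x=-1, y=-6, z=-5


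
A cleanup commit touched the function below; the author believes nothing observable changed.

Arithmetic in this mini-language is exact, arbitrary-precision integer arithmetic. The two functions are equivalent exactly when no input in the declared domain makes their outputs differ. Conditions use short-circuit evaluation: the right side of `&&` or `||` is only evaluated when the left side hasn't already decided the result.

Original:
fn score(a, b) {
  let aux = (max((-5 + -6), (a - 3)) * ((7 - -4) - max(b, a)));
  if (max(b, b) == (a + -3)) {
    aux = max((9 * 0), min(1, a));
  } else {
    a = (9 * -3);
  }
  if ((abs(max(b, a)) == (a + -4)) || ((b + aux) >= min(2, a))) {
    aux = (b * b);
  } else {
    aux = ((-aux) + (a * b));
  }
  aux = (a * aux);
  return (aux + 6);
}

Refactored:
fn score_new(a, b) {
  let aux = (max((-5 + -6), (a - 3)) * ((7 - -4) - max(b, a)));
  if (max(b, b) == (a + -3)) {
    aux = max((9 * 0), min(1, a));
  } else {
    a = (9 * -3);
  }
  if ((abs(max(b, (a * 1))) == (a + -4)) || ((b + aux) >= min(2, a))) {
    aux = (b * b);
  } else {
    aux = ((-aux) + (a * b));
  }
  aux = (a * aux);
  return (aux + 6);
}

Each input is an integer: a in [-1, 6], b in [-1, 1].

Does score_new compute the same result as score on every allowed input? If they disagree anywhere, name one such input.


Comparing the listings, the differences include: arithmetic usage differs, constant usage differs.
As a probe, take a=1, b=0: score runs aux = -20; (max(b, b) == (a + -3)) -> false; a = -27; ((abs(max(b, a)) == (a + -4)) || ((b + aux) >= min(2, a))) -> true; aux = 0; aux = 0; return 6; score_new runs aux = -20; (max(b, b) == (a + -3)) -> false; a = -27; ((abs(max(b, (a * 1))) == (a + -4)) || ((b + aux) >= min(2, a))) -> true; aux = 0; aux = 0; return 6; both end at 6.
Across all 24 domain points the two functions coincide.
verdict: equivalent


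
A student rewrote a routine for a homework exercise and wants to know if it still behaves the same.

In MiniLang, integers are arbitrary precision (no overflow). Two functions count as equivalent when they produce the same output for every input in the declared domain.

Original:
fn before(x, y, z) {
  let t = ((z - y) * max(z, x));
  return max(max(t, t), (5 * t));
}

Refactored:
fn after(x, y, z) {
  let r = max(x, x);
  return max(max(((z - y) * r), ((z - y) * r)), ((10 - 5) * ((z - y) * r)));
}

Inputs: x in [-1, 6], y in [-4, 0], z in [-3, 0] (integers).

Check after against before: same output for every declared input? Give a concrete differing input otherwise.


There is a counterexample at x=-1, y=-4, z=0: 0 on one side, -4 on the other.
before: t := 0 | result 0
after: r := -1 | result -4
verdict: not equivalent; witness: x=-1, y=-4, z=0


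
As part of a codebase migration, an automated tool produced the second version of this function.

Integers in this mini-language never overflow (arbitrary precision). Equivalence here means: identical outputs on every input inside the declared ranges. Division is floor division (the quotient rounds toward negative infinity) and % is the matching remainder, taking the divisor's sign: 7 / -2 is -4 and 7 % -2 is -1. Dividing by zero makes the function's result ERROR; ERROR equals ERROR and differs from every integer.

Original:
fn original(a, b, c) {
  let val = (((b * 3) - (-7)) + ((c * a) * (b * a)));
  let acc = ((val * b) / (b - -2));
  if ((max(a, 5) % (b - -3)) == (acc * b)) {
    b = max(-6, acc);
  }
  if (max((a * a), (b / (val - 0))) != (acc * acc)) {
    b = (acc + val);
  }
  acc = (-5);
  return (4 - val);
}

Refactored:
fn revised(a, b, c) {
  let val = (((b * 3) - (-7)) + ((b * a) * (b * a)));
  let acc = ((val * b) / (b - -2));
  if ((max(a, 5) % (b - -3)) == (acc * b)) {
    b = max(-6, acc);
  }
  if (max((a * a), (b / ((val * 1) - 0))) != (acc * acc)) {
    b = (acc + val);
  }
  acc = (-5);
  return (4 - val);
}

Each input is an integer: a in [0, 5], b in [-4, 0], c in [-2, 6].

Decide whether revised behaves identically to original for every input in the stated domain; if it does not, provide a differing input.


The rewrite breaks on a=1, b=-4, c=-2, where the results are 1 and -7.
original: val = 3; acc = 6; ((max(a, 5) % (b - -3)) == (acc * b)) -> false; (max((a * a), (b / (val - 0))) != (acc * acc)) -> true; b = 9; acc = -5; return 1
revised: val = 11; acc = 22; ((max(a, 5) % (b - -3)) == (acc * b)) -> false; (max((a * a), (b / ((val * 1) - 0))) != (acc * acc)) -> true; b = 33; acc = -5; return -7
verdict: not equivalent; witness: a=1, b=-4, c=-2


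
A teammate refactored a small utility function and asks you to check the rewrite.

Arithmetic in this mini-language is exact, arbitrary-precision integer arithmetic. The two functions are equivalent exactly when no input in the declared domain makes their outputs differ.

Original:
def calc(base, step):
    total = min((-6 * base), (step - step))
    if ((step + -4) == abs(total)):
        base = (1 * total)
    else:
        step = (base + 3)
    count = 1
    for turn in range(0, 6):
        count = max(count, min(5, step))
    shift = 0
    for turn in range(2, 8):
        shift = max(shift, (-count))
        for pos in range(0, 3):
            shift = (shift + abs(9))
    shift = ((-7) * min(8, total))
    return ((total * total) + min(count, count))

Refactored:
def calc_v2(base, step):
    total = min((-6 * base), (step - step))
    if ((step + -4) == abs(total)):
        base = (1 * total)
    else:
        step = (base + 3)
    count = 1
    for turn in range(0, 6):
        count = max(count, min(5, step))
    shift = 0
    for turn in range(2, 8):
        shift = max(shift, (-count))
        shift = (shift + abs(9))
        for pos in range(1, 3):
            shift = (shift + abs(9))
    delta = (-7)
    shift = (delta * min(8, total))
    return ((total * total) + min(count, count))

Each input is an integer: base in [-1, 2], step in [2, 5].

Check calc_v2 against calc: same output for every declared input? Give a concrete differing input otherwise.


Comparing the listings, the differences include: statement counts differ, loop structure differs, local variable names differ, min/max/abs usage differs, arithmetic usage differs, constant usage differs.
Spot check at base=0, step=3 — calc: total=0, then ((step + -4) == abs(total)) is false, then step=3, then count=1, then (turn=0), then count=3, then (turn=1), then count=3, then (turn=2), then count=3, then (turn=3), then count=3, then (turn=4), then count=3, then (turn=5), then count=3, then shift=0, then (turn=2), then shift=0, then (pos=0), then shift=9, then (pos=1), then shift=18, then (pos=2), then shift=27, then (turn=3), then shift=27, then (pos=0), then shift=36, then (pos=1), then shift=45, then (pos=2), then shift=54, then (turn=4), then shift=54, then (pos=0), then shift=63, then (pos=1), then shift=72, then (pos=2), then shift=81, then (turn=5), then shift=81, then (pos=0), then shift=90, then (pos=1), then shift=99, then (pos=2), then shift=108, then (turn=6), then shift=108, then (pos=0), then shift=117, then (pos=1), then shift=126, then (pos=2), then shift=135, then (turn=7), then shift=135, then (pos=0), then shift=144, then (pos=1), then shift=153, then (pos=2), then shift=162, then shift=0, then returns 3. calc_v2: total=0, then ((step + -4) == abs(total)) is false, then step=3, then count=1, then (turn=0), then count=3, then (turn=1), then count=3, then (turn=2), then count=3, then (turn=3), then count=3, then (turn=4), then count=3, then (turn=5), then count=3, then shift=0, then (turn=2), then shift=0, then shift=9, then (pos=1), then shift=18, then (pos=2), then shift=27, then (turn=3), then shift=27, then shift=36, then (pos=1), then shift=45, then (pos=2), then shift=54, then (turn=4), then shift=54, then shift=63, then (pos=1), then shift=72, then (pos=2), then shift=81, then (turn=5), then shift=81, then shift=90, then (pos=1), then shift=99, then (pos=2), then shift=108, then (turn=6), then shift=108, then shift=117, then (pos=1), then shift=126, then (pos=2), then shift=135, then (turn=7), then shift=135, then shift=144, then (pos=1), then shift=153, then (pos=2), then shift=162, then delta=-7, then shift=0, then returns 3. Both give 3.
Checked all 16 inputs in the declared domain: the outputs agree on every one.
verdict: equivalent
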